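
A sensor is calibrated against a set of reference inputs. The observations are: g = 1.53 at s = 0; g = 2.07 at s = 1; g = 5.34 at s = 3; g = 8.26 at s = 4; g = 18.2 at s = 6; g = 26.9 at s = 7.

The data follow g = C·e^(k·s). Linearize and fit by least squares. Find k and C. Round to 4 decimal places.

Let Y = ln g. Fitting Y = k·s + ln C by least squares:
Σs = 21.0000, Σ(s)² = 111.0000, Σln g = 11.1330, Σs·ln g = 54.6523.
Equations: 111.0000·k + 21.0000·ln C = 54.6523;  21.0000·k + 6·ln C = 11.1330.
Slope k = (n·Σs·ln g − Σs·Σln g)/(n·Σ(s)² − (Σs)²) = (6·54.6523 − 21.0000·11.1330)/225.0000 = 0.41831; ln C = (Σln g − k·Σs)/n = 0.39140, so C = exp(0.39140) = 1.47905.

k = 0.4183, C = 1.4791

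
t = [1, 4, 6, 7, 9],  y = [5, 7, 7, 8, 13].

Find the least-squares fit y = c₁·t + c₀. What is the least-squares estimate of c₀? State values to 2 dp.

c₀ = 3.35

The normal system AᵀA·[c₁, c₀]ᵀ = Aᵀy is [[183, 27]; [27, 5]]·[c₁, c₀]ᵀ = [248, 40]ᵀ.
Eliminating c₀: 5·(row 1) − 27·(row 2) gives 186·c₁ = 5·248 − 27·40 = 160, so c₁ = 80/93.
Then c₀ = (40 − 27·(80/93))/5 = 104/31.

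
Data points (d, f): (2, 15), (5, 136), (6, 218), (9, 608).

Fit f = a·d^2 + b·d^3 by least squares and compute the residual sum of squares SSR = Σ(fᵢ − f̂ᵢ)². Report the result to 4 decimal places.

SSR = 6.8916

With design matrix X, XᵀX = [[8498, 69982]; [69982, 593786]] and Xᵀf = [60556, 507440]ᵀ.
Determinant 8498·593786 − 69982² = 148513104.
a = (60556·593786 − 69982·507440)/148513104 = 18568289/6188046; b = (8498·507440 − 69982·60556)/148513104 = 3099797/6188046.
Residuals: -1041807/1031341, -1684599/1031341, 1829912/1031341, -241909/1031341; SSR = 7107575/1031341.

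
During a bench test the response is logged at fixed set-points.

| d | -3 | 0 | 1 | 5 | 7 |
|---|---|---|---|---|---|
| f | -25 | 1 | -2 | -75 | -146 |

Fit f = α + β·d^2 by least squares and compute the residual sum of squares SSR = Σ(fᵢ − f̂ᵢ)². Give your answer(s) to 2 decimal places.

With design matrix M, MᵀM = [[5, 84]; [84, 3108]] and Mᵀf = [-247, -9256]ᵀ.
Eliminating β: 3108·(row 1) − 84·(row 2) gives 8484·α = 3108·(-247) − 84·(-9256) = 9828, so α = 117/101.
Then β = ((-9256) − 84·(117/101))/3108 = -6383/2121.
Residuals: 655/707, -16/101, -316/2121, -1957/2121, 92/303; SSR = 3922/2121.

SSR = 1.85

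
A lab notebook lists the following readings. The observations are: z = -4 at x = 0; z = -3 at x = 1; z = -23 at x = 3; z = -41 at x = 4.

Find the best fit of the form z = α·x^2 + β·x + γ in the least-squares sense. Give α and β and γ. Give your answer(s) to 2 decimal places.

Sums needed: Σx^2·x^2 = 338, Σx^2·x = 92, Σx^2 = 26, Σx·x = 26, Σx = 8, Σ1 = 4.
Right-hand side: Σx^2·z = -866, Σx·z = -236, Σz = -71.
So MᵀM·[α, β, γ]ᵀ = Mᵀz: [[338, 92, 26]; [92, 26, 8]; [26, 8, 4]]·[α, β, γ]ᵀ = [-866, -236, -71]ᵀ.
Solving the 3×3 system (Gaussian elimination) gives α = -19/6, β = 49/15, γ = -37/10.

α = -3.17, β = 3.27, γ = -3.70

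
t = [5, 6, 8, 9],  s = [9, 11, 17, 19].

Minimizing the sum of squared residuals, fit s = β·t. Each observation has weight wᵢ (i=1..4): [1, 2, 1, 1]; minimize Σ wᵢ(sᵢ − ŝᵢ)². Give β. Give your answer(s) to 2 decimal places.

β = 2.00

Setting ∂/∂β … = 0 gives: 242·β = 484.
(Σwᵢ·t·t = 242, Σwᵢ·t·s = 484.)
β = 484/242 = 2.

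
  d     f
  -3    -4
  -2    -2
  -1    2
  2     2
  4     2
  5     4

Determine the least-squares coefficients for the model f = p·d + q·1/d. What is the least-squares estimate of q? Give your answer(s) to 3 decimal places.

MᵀM·[p, q]ᵀ = Mᵀf reads: 59·p + 6·q = 46;  6·p + (6169/3600)·q = 79/30.
(Σd·d = 59, Σd·1/d = 6, Σ1/d·1/d = 6169/3600, Σd·f = 46, Σ1/d·f = 79/30.)
Determinant 59·(6169/3600) − 6² = 234371/3600.
p = (46·(6169/3600) − 6·(79/30))/(234371/3600) = 226894/234371; q = (59·(79/30) − 6·46)/(234371/3600) = -434280/234371.

q = -1.853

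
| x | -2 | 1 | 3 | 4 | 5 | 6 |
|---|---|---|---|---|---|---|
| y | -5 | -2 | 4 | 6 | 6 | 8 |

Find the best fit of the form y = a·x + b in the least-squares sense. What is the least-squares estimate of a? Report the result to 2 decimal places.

a = 1.72

Sums needed: Σx·x = 91, Σx = 17, Σ1 = 6.
Right-hand side: Σx·y = 122, Σy = 17.
det = 91·6 − 17² = 257.
a = (122·6 − 17·17)/257 = 443/257; b = (91·17 − 17·122)/257 = -527/257.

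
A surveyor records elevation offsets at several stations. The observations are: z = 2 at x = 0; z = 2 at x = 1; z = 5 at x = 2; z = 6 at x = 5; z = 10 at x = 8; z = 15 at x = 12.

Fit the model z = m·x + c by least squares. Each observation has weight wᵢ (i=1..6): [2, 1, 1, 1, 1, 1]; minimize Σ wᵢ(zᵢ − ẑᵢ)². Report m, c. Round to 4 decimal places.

Sums needed: Σwᵢ·x·x = 238, Σwᵢ·x = 28, Σwᵢ·1 = 7.
Right-hand side: Σwᵢ·x·z = 302, Σwᵢ·z = 42.
AᵀWA·[m, c]ᵀ = AᵀWz becomes [[238, 28]; [28, 7]]·[m, c]ᵀ = [302, 42]ᵀ.
Determinant 238·7 − 28² = 882.
m = (302·7 − 28·42)/882 = 67/63; c = (238·42 − 28·302)/882 = 110/63.

m = 1.0635, c = 1.7460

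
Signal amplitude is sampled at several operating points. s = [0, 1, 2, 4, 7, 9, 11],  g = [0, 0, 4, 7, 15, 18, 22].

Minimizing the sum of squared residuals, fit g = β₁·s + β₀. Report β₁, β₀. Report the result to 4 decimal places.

β₁ = 2.1003, β₀ = -0.7727

Entries of XᵀX: Σs·s = 272, Σs = 34, Σ1 = 7.
Moment sums: Σs·g = 545, Σg = 66.
Determinant 272·7 − 34² = 748.
β₁ = (545·7 − 34·66)/748 = 1571/748; β₀ = (272·66 − 34·545)/748 = -17/22.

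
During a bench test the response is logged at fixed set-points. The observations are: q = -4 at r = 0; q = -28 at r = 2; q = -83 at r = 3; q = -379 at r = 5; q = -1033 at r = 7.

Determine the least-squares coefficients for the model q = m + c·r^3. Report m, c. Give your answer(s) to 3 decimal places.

m = -3.423, c = -3.002

Forming AᵀA = [[5, 503]; [503, 134067]] and Aᵀq = [-1527, -404159]ᵀ gives AᵀA·[m, c]ᵀ = Aᵀq.
Determinant 5·134067 − 503² = 417326.
m = ((-1527)·134067 − 503·(-404159))/417326 = -714166/208663; c = (5·(-404159) − 503·(-1527))/417326 = -626357/208663.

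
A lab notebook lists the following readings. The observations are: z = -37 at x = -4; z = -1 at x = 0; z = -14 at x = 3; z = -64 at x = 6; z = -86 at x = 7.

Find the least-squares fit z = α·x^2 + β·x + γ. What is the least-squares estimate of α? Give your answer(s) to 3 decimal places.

Compute the Gram sums: Σx^2·x^2 = 4034, Σx^2·x = 522, Σx^2 = 110, Σx·x = 110, Σx = 12, Σ1 = 5.
Moment sums: Σx^2·z = -7236, Σx·z = -880, Σz = -202.
MᵀM·[α, β, γ]ᵀ = Mᵀz becomes [[4034, 522, 110]; [522, 110, 12]; [110, 12, 5]]·[α, β, γ]ᵀ = [-7236, -880, -202]ᵀ.
Row-reducing yields α = -19492/10077, β = 4296/3359, γ = -9218/10077.

α = -1.934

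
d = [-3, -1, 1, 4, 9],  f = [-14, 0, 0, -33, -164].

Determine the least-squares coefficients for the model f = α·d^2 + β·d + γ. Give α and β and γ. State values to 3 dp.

The normal equations are: 6900·α + 766·β + 108·γ = -13938;  766·α + 108·β + 10·γ = -1566;  108·α + 10·β + 5·γ = -211.
(Σd^2·d^2 = 6900, Σd^2·d = 766, Σd^2 = 108, Σd·d = 108, Σd = 10, Σ1 = 5, Σd^2·f = -13938, Σd·f = -1566, Σf = -211.)
Solving the 3×3 system (Gaussian elimination) gives α = -22304/11297, β = -7461/11297, γ = 1535/869.

α = -1.974, β = -0.660, γ = 1.766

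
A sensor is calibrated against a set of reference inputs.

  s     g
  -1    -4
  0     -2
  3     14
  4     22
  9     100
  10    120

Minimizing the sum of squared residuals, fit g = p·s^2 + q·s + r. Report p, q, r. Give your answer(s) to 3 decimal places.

Sums needed: Σs^2·s^2 = 16899, Σs^2·s = 1819, Σs^2 = 207, Σs·s = 207, Σs = 25, Σ1 = 6.
For Xᵀg: Σs^2·g = 20574, Σs·g = 2234, Σg = 250.
Solving the 3×3 system (Gaussian elimination) gives p = 132433/132756, q = 102487/44252, r = -12251/5106.

p = 0.998, q = 2.316, r = -2.399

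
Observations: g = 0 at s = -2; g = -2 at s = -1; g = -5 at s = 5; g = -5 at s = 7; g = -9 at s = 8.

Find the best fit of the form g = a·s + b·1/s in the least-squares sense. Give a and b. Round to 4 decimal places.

a = -1.0217, b = 3.2194

Forming MᵀM = [[143, 5]; [5, 103961/78400]] and Mᵀg = [-130, -47/56]ᵀ gives MᵀM·[a, b]ᵀ = Mᵀg.
det = 143·(103961/78400) − 5² = 12906423/78400.
a = ((-130)·(103961/78400) − 5·(-47/56))/(12906423/78400) = -4395310/4302141; b = (143·(-47/56) − 5·(-130))/(12906423/78400) = 13850200/4302141.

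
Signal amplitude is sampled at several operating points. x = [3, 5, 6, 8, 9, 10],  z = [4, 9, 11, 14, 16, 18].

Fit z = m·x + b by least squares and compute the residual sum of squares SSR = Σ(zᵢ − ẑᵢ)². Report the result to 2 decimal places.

SSR = 1.13

Compute the Gram sums: Σx·x = 315, Σx = 41, Σ1 = 6.
Right-hand side: Σx·z = 559, Σz = 72.
AᵀA·[m, b]ᵀ = Aᵀz becomes [[315, 41]; [41, 6]]·[m, b]ᵀ = [559, 72]ᵀ.
Eliminating b: 6·(row 1) − 41·(row 2) gives 209·m = 6·559 − 41·72 = 402, so m = 402/209.
Then b = (72 − 41·(402/209))/6 = -239/209.
Residuals: -131/209, 10/19, 126/209, -51/209, -35/209, -1/11; SSR = 236/209.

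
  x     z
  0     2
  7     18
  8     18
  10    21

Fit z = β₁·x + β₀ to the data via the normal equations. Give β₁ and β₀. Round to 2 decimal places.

Compute the Gram sums: Σx·x = 213, Σx = 25, Σ1 = 4.
Right-hand side: Σx·z = 480, Σz = 59.
AᵀA·[β₁, β₀]ᵀ = Aᵀz becomes [[213, 25]; [25, 4]]·[β₁, β₀]ᵀ = [480, 59]ᵀ.
Δ = 213·4 − 25² = 227.
β₁ = (480·4 − 25·59)/227 = 445/227; β₀ = (213·59 − 25·480)/227 = 567/227.

β₁ = 1.96, β₀ = 2.50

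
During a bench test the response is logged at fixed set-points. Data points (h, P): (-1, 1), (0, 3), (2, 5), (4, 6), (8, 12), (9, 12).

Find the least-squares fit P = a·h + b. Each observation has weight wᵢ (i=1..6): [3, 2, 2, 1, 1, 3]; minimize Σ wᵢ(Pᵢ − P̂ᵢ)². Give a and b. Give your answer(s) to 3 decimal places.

From the data, Σwᵢ·h·h = 334, Σwᵢ·h = 40, Σwᵢ·1 = 12.
Right-hand side: Σwᵢ·h·P = 461, Σwᵢ·P = 73.
Δ = 334·12 − 40² = 2408.
a = (461·12 − 40·73)/2408 = 653/602; b = (334·73 − 40·461)/2408 = 2971/1204.

a = 1.085, b = 2.468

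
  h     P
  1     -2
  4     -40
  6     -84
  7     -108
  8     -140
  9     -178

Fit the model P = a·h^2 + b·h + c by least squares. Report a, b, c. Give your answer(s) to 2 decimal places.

Entries of XᵀX: Σh^2·h^2 = 14611, Σh^2·h = 1865, Σh^2 = 247, Σh·h = 247, Σh = 35, Σ1 = 6.
For XᵀP: Σh^2·P = -32336, Σh·P = -4144, ΣP = -552.
XᵀX·[a, b, c]ᵀ = XᵀP becomes [[14611, 1865, 247]; [1865, 247, 35]; [247, 35, 6]]·[a, b, c]ᵀ = [-32336, -4144, -552]ᵀ.
Inverting the 3×3 Gram matrix, [a, b, c]ᵀ = [-2473/1298, -3511/1298, 1435/649]ᵀ.

a = -1.91, b = -2.70, c = 2.21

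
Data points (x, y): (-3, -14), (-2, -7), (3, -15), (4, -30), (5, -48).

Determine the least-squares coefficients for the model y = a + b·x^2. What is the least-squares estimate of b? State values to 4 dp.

b = -2.0083

The normal equations are: 5·a + 63·b = -114;  63·a + 1059·b = -1969.
(Σ1 = 5, Σx^2 = 63, Σx^2·x^2 = 1059, Σy = -114, Σx^2·y = -1969.)
det = 5·1059 − 63² = 1326.
a = ((-114)·1059 − 63·(-1969))/1326 = 1107/442; b = (5·(-1969) − 63·(-114))/1326 = -2663/1326.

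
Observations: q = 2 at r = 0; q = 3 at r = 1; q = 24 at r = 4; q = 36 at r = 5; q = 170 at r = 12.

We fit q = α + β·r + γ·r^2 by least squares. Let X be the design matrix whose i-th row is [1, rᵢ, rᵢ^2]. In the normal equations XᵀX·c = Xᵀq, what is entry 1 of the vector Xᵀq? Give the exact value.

Entry 1 ↔ basis 1, so (Xᵀq)_{1} = Σᵢ qᵢ = (1)·(2) + (1)·(3) + (1)·(24) + (1)·(36) + (1)·(170) = 235.

235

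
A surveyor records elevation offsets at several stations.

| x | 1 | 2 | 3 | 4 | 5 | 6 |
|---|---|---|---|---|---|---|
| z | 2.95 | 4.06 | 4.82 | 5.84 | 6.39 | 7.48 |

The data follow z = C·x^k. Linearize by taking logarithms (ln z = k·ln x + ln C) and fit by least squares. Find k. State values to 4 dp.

k = 0.5071

Taking logs, ln z = k·ln x + ln C, so regress ln z on ln x.
Σln x = 6.5793, Σ(ln x)² = 9.4099, Σln z = 9.6875, Σln x·ln z = 11.7360.
Equations: 9.4099·k + 6.5793·ln C = 11.7360;  6.5793·k + 6·ln C = 9.6875.
Solving (det = 13.1729): k = 0.50711, ln C = 1.05851.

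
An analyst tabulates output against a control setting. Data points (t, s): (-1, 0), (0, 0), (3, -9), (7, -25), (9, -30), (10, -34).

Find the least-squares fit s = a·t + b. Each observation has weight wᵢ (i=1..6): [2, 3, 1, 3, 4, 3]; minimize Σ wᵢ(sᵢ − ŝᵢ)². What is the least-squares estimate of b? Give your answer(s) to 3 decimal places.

b = -1.241

Setting ∂/∂a … = 0 gives: 782·a + 88·b = -2652;  88·a + 16·b = -306.
Eliminating b: 16·(row 1) − 88·(row 2) gives 4768·a = 16·(-2652) − 88·(-306) = -15504, so a = -969/298.
Then b = ((-306) − 88·(-969/298))/16 = -1479/1192.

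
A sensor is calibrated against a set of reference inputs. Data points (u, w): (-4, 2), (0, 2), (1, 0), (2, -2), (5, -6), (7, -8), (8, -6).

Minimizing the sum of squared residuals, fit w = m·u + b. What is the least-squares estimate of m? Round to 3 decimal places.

Forming XᵀX = [[159, 19]; [19, 7]] and Xᵀw = [-146, -18]ᵀ gives XᵀX·[m, b]ᵀ = Xᵀw.
Eliminating b: 7·(row 1) − 19·(row 2) gives 752·m = 7·(-146) − 19·(-18) = -680, so m = -85/94.
Then b = ((-18) − 19·(-85/94))/7 = -11/94.

m = -0.904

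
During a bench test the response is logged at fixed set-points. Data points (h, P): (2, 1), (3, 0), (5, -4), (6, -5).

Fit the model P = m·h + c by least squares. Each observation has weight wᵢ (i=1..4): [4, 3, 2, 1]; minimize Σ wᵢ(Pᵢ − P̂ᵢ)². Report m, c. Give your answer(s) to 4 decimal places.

MᵀWM·[m, c]ᵀ = MᵀWP reads: 129·m + 33·c = -62;  33·m + 10·c = -9.
(Σwᵢ·h·h = 129, Σwᵢ·h = 33, Σwᵢ·1 = 10, Σwᵢ·h·P = -62, Σwᵢ·P = -9.)
Δ = 129·10 − 33² = 201.
m = ((-62)·10 − 33·(-9))/201 = -323/201; c = (129·(-9) − 33·(-62))/201 = 295/67.

m = -1.6070, c = 4.4030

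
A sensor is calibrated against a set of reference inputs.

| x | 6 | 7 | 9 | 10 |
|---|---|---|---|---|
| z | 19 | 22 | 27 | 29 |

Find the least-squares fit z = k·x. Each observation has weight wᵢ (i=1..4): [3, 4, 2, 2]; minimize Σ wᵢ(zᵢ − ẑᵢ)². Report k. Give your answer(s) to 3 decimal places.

Entries of MᵀWM: Σwᵢ·x·x = 666.
And Σwᵢ·x·z = 2024.
Normal equations: [[666]]·[k]ᵀ = [2024]ᵀ.
k = 2024/666 = 3.03904.

k = 3.039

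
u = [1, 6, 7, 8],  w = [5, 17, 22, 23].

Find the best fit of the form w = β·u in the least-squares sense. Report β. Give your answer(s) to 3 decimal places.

β = 2.967

Sums needed: Σu·u = 150.
And Σu·w = 445.
Normal equations: [[150]]·[β]ᵀ = [445]ᵀ.
β = 445/150 = 2.96667.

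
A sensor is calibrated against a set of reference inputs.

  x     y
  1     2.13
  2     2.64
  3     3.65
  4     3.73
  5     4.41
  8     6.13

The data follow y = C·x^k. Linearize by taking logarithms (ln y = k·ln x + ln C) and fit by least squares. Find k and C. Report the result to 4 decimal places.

k = 0.5031, C = 2.0071

Linearized form: ln y = k·ln x + ln C. From the 6 transformed points,
AᵀA = [[10.5236, 6.8669]; [6.8669, 6]], rhs = [10.0789, 7.6351]ᵀ  (here Σln x = 6.8669, Σ(ln x)² = 10.5236, Σln y = 7.6351, Σln x·ln y = 10.0789).
Δ = 10.5236·6 − (6.8669)² = 15.9867; k = (10.0789·6 − 6.8669·7.6351)/15.9867 = 0.50313, ln C = (10.5236·7.6351 − 6.8669·10.0789)/15.9867 = 0.69669, so C = exp(0.69669) = 2.00710.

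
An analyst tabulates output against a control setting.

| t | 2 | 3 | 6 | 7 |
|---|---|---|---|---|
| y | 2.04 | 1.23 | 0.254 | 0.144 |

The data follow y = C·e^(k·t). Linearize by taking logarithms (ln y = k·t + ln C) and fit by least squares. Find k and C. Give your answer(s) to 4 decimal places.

k = -0.5290, C = 5.9507

Linearized form: ln y = k·t + ln C. From the 4 transformed points,
Σt = 18.0000, Σ(t)² = 98.0000, Σln y = -2.3884, Σt·ln y = -19.7412.
Equations: 98.0000·k + 18.0000·ln C = -19.7412;  18.0000·k + 4·ln C = -2.3884.
Solving (det = 68.0000): k = -0.52902, ln C = 1.78350, so C = exp(1.78350) = 5.95066.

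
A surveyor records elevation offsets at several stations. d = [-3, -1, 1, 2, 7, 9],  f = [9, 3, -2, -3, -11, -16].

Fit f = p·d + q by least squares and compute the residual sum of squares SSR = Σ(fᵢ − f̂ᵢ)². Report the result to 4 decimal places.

SSR = 6.9984

Normal-equation sums: Σd·d = 145, Σd = 15, Σ1 = 6.
Moment sums: Σd·f = -259, Σf = -20.
So MᵀM·[p, q]ᵀ = Mᵀf: [[145, 15]; [15, 6]]·[p, q]ᵀ = [-259, -20]ᵀ.
det = 145·6 − 15² = 645.
p = ((-259)·6 − 15·(-20))/645 = -418/215; q = (145·(-20) − 15·(-259))/645 = 197/129.
Residuals: 1058/645, -304/645, -1021/645, -412/645, 698/645, -19/645; SSR = 4514/645.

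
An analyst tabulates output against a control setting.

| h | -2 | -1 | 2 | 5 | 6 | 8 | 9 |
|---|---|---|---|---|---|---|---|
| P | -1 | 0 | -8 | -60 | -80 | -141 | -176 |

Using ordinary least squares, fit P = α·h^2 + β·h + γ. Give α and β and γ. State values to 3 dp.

The normal equations are: 12611·α + 1581·β + 215·γ = -27696;  1581·α + 215·β + 27·γ = -3506;  215·α + 27·β + 7·γ = -466.
(Σh^2·h^2 = 12611, Σh^2·h = 1581, Σh^2 = 215, Σh·h = 215, Σh = 27, Σ1 = 7, Σh^2·P = -27696, Σh·P = -3506, ΣP = -466.)
Solving the 3×3 system (Gaussian elimination) gives α = -348704/176561, β = -356687/176561, γ = 332069/176561.

α = -1.975, β = -2.020, γ = 1.881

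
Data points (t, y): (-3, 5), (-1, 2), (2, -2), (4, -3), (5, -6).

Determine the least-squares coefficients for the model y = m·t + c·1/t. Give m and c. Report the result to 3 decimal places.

m = -1.065, c = -0.881

Entries of XᵀX: Σt·t = 55, Σt·1/t = 5, Σ1/t·1/t = 5269/3600.
Right-hand side: Σt·y = -63, Σ1/t·y = -397/60.
So XᵀX·[m, c]ᵀ = Xᵀy: [[55, 5]; [5, 5269/3600]]·[m, c]ᵀ = [-63, -397/60]ᵀ.
Eliminating c: (5269/3600)·(row 1) − 5·(row 2) gives (39959/720)·m = (5269/3600)·(-63) − 5·(-397/60) = -70949/1200, so m = -212847/199795.
Then c = ((-397/60) − 5·(-212847/199795))/(5269/3600) = -35220/39959.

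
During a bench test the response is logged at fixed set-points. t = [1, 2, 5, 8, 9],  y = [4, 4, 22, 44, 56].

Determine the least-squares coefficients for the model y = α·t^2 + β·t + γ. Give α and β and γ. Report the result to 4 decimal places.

Setting ∂/∂α … = 0 gives: 11299·α + 1375·β + 175·γ = 7922;  1375·α + 175·β + 25·γ = 978;  175·α + 25·β + 5·γ = 130.
Row-reducing yields α = 46/87, β = 2768/2175, γ = 164/145.

α = 0.5287, β = 1.2726, γ = 1.1310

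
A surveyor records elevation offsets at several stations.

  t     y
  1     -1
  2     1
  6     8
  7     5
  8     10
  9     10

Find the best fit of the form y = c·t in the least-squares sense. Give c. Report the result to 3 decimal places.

c = 1.081

The normal system MᵀM·[c]ᵀ = Mᵀy is [[235]]·[c]ᵀ = [254]ᵀ.
Hence c = 254 / 235 ≈ 1.08085.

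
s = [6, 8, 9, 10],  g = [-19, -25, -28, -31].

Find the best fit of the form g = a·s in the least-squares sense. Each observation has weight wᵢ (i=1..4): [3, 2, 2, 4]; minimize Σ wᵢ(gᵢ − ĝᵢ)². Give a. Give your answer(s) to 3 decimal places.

MᵀWM·[a]ᵀ = MᵀWg reads: 798·a = -2486.
(Σwᵢ·s·s = 798, Σwᵢ·s·g = -2486.)
a = (-2486)/798 = -3.11529.

a = -3.115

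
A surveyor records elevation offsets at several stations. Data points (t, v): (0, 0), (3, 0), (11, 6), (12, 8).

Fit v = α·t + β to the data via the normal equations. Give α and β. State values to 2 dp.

α = 0.68, β = -0.90

The normal equations are: 274·α + 26·β = 162;  26·α + 4·β = 14.
(Σt·t = 274, Σt = 26, Σ1 = 4, Σt·v = 162, Σv = 14.)
Eliminating β: 4·(row 1) − 26·(row 2) gives 420·α = 4·162 − 26·14 = 284, so α = 71/105.
Then β = (14 − 26·(71/105))/4 = -94/105.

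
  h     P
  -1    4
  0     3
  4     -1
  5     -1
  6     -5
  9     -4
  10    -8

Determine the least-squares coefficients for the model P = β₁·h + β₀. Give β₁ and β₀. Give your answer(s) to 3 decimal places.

β₁ = -0.990, β₀ = 2.954

With design matrix A, AᵀA = [[259, 33]; [33, 7]] and AᵀP = [-159, -12]ᵀ.
Determinant 259·7 − 33² = 724.
β₁ = ((-159)·7 − 33·(-12))/724 = -717/724; β₀ = (259·(-12) − 33·(-159))/724 = 2139/724.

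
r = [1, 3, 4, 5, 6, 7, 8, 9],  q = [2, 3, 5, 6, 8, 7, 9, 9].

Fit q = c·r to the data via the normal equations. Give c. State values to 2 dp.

From the data, Σr·r = 281.
And Σr·q = 311.
c = 311/281 = 1.10676.

c = 1.11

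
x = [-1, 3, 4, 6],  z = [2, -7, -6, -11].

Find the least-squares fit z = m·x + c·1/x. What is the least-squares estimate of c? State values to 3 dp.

The normal system AᵀA·[m, c]ᵀ = Aᵀz is [[62, 4]; [4, 173/144]]·[m, c]ᵀ = [-113, -23/3]ᵀ.
Eliminating c: (173/144)·(row 1) − 4·(row 2) gives (4211/72)·m = (173/144)·(-113) − 4·(-23/3) = -15133/144, so m = -15133/8422.
Then c = ((-23/3) − 4·(-15133/8422))/(173/144) = -1680/4211.

c = -0.399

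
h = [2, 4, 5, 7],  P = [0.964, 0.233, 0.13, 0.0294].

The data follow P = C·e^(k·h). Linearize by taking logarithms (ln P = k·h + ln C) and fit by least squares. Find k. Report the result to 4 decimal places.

With ln Pᵢ as the transformed response and hᵢ as the regressor:
Σh = 18.0000, Σ(h)² = 94.0000, Σln P = -7.0604, Σh·ln P = -40.7886.
Equations: 94.0000·k + 18.0000·ln C = -40.7886;  18.0000·k + 4·ln C = -7.0604.
Slope k = (n·Σh·ln P − Σh·Σln P)/(n·Σ(h)² − (Σh)²) = (4·-40.7886 − 18.0000·-7.0604)/52.0000 = -0.69361; ln C = (Σln P − k·Σh)/n = 1.35618.

k = -0.6936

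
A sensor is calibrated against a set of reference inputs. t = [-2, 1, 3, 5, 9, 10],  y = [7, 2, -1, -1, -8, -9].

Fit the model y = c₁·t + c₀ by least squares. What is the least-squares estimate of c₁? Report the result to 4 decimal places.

Entries of XᵀX: Σt·t = 220, Σt = 26, Σ1 = 6.
And Σt·y = -182, Σy = -10.
Eliminating c₀: 6·(row 1) − 26·(row 2) gives 644·c₁ = 6·(-182) − 26·(-10) = -832, so c₁ = -208/161.
Then c₀ = ((-10) − 26·(-208/161))/6 = 633/161.

c₁ = -1.2919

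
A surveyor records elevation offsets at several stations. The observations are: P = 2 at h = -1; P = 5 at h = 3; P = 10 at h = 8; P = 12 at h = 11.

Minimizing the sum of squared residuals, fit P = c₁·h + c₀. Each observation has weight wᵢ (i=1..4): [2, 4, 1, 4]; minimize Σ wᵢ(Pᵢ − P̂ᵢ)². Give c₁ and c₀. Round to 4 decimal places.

The normal equations are: 586·c₁ + 62·c₀ = 664;  62·c₁ + 11·c₀ = 82.
Eliminating c₀: 11·(row 1) − 62·(row 2) gives 2602·c₁ = 11·664 − 62·82 = 2220, so c₁ = 1110/1301.
Then c₀ = (82 − 62·(1110/1301))/11 = 3442/1301.

c₁ = 0.8532, c₀ = 2.6457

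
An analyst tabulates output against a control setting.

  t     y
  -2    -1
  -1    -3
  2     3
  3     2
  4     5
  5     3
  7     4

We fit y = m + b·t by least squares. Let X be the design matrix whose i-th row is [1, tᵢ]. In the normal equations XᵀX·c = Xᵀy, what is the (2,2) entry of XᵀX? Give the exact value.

Row 2 ↔ basis t, column 2 ↔ basis t, so (XᵀX)_{2,2} = Σᵢ (t)·(t) = (-2)·(-2) + (-1)·(-1) + (2)·(2) + (3)·(3) + (4)·(4) + (5)·(5) + (7)·(7) = 108.

108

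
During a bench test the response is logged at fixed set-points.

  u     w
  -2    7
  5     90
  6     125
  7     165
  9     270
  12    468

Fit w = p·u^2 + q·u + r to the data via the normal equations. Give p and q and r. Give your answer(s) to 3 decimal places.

p = 3.033, q = 2.591, r = 0.134

Forming AᵀA = [[31635, 3133, 339]; [3133, 339, 37]; [339, 37, 6]] and Aᵀw = [104125, 10387, 1125]ᵀ gives AᵀA·[p, q, r]ᵀ = Aᵀw.
Inverting the 3×3 Gram matrix, [p, q, r]ᵀ = [33734/11121, 48033/18535, 7472/55605]ᵀ.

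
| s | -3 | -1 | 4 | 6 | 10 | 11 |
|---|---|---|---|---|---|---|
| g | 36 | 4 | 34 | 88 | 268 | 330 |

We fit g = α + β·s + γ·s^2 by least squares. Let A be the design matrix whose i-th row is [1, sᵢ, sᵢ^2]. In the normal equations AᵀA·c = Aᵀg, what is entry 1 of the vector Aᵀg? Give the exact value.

760

Entry 1 ↔ basis 1, so (Aᵀg)_{1} = Σᵢ gᵢ = (1)·(36) + (1)·(4) + (1)·(34) + (1)·(88) + (1)·(268) + (1)·(330) = 760.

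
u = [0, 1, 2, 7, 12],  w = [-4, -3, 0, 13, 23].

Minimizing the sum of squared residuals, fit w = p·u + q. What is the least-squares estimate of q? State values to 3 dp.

q = -4.478

XᵀX·[p, q]ᵀ = Xᵀw reads: 198·p + 22·q = 364;  22·p + 5·q = 29.
(Σu·u = 198, Σu = 22, Σ1 = 5, Σu·w = 364, Σw = 29.)
Eliminating q: 5·(row 1) − 22·(row 2) gives 506·p = 5·364 − 22·29 = 1182, so p = 591/253.
Then q = (29 − 22·(591/253))/5 = -103/23.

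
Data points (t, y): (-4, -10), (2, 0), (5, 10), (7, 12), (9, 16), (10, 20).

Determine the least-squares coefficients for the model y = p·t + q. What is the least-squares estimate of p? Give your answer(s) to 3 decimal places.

p = 2.121

Entries of XᵀX: Σt·t = 275, Σt = 29, Σ1 = 6.
Right-hand side: Σt·y = 518, Σy = 48.
Normal equations: [[275, 29]; [29, 6]]·[p, q]ᵀ = [518, 48]ᵀ.
Eliminating q: 6·(row 1) − 29·(row 2) gives 809·p = 6·518 − 29·48 = 1716, so p = 1716/809.
Then q = (48 − 29·(1716/809))/6 = -1822/809.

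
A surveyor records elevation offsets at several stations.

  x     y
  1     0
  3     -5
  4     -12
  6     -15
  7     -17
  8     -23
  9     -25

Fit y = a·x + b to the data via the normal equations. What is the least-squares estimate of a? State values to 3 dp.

a = -3.106

Entries of AᵀA: Σx·x = 256, Σx = 38, Σ1 = 7.
And Σx·y = -681, Σy = -97.
Normal equations: [[256, 38]; [38, 7]]·[a, b]ᵀ = [-681, -97]ᵀ.
Δ = 256·7 − 38² = 348.
a = ((-681)·7 − 38·(-97))/348 = -1081/348; b = (256·(-97) − 38·(-681))/348 = 523/174.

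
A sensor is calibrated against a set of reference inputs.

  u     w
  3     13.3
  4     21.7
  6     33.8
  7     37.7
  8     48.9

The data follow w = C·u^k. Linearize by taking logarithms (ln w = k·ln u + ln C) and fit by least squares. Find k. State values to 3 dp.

Let Y = ln w. Fitting Y = k·ln u + ln C by least squares:
AᵀA = [[14.4498, 8.3020]; [8.3020, 5]], rhs = [28.5684, 16.7050]ᵀ  (here Σln u = 8.3020, Σ(ln u)² = 14.4498, Σln w = 16.7050, Σln u·ln w = 28.5684).
Δ = 14.4498·5 − (8.3020)² = 3.3255; k = (28.5684·5 − 8.3020·16.7050)/3.3255 = 1.25001, ln C = (14.4498·16.7050 − 8.3020·28.5684)/3.3255 = 1.26548.

k = 1.250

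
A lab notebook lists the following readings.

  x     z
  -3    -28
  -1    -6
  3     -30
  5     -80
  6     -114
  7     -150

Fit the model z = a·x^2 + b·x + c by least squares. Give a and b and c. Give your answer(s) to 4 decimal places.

From the data, Σx^2·x^2 = 4485, Σx^2·x = 683, Σx^2 = 129, Σx·x = 129, Σx = 17, Σ1 = 6.
And Σx^2·z = -13982, Σx·z = -2134, Σz = -408.
So MᵀM·[a, b, c]ᵀ = Mᵀz: [[4485, 683, 129]; [683, 129, 17]; [129, 17, 6]]·[a, b, c]ᵀ = [-13982, -2134, -408]ᵀ.
Solving the 3×3 system (Gaussian elimination) gives a = -16594/5631, b = -4918/9385, c = -88882/28155.

a = -2.9469, b = -0.5240, c = -3.1569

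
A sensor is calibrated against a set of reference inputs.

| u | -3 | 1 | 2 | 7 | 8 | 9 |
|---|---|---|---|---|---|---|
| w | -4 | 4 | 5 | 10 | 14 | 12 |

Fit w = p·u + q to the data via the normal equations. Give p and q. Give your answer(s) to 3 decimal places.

Sums needed: Σu·u = 208, Σu = 24, Σ1 = 6.
Right-hand side: Σu·w = 316, Σw = 41.
So MᵀM·[p, q]ᵀ = Mᵀw: [[208, 24]; [24, 6]]·[p, q]ᵀ = [316, 41]ᵀ.
Δ = 208·6 − 24² = 672.
p = (316·6 − 24·41)/672 = 19/14; q = (208·41 − 24·316)/672 = 59/42.

p = 1.357, q = 1.405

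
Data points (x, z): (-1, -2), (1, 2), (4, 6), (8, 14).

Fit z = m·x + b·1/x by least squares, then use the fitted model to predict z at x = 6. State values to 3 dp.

Setting ∂/∂m … = 0 gives: 82·m + 4·b = 140;  4·m + (133/64)·b = 29/4.
(Σx·x = 82, Σx·1/x = 4, Σ1/x·1/x = 133/64, Σx·z = 140, Σ1/x·z = 29/4.)
Eliminating b: (133/64)·(row 1) − 4·(row 2) gives (4941/32)·m = (133/64)·140 − 4·(29/4) = 4191/16, so m = 2794/1647.
Then b = ((29/4) − 4·(2794/1647))/(133/64) = 368/1647.
At x = 6: ẑ = (2794/1647)·(6) + (368/1647)·(1/6) = 50476/4941.

ẑ = 10.216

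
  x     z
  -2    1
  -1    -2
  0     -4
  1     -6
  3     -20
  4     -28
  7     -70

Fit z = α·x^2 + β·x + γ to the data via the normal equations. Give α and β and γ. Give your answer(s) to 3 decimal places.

α = -0.950, β = -2.903, γ = -2.598

Entries of MᵀM: Σx^2·x^2 = 2756, Σx^2·x = 426, Σx^2 = 80, Σx·x = 80, Σx = 12, Σ1 = 7.
For Mᵀz: Σx^2·z = -4062, Σx·z = -668, Σz = -129.
Normal equations: [[2756, 426, 80]; [426, 80, 12]; [80, 12, 7]]·[α, β, γ]ᵀ = [-4062, -668, -129]ᵀ.
Solving the 3×3 system (Gaussian elimination) gives α = -43236/45521, β = -132131/45521, γ = -16893/6503.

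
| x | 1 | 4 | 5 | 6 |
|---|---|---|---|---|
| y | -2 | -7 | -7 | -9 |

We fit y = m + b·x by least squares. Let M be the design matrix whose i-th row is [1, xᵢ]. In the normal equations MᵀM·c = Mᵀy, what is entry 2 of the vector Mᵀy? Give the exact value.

Entry 2 ↔ basis x, so (Mᵀy)_{2} = Σᵢ (x)·yᵢ = (1)·(-2) + (4)·(-7) + (5)·(-7) + (6)·(-9) = -119.

-119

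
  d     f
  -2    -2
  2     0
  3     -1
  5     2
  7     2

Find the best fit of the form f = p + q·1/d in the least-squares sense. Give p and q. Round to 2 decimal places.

With design matrix M, MᵀM = [[5, 71/105]; [71/105, 14807/22050]] and Mᵀf = [1, 142/105]ᵀ.
det = 5·(14807/22050) − (71/105)² = 63953/22050.
p = (1·(14807/22050) − (71/105)·(142/105))/(63953/22050) = -5357/63953; q = (5·(142/105) − (71/105)·1)/(63953/22050) = 134190/63953.

p = -0.08, q = 2.10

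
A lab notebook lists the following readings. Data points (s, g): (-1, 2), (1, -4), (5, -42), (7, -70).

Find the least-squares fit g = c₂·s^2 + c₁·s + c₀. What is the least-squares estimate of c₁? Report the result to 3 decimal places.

c₁ = -3.600

Entries of MᵀM: Σs^2·s^2 = 3028, Σs^2·s = 468, Σs^2 = 76, Σs·s = 76, Σs = 12, Σ1 = 4.
And Σs^2·g = -4482, Σs·g = -706, Σg = -114.
MᵀM·[c₂, c₁, c₀]ᵀ = Mᵀg becomes [[3028, 468, 76]; [468, 76, 12]; [76, 12, 4]]·[c₂, c₁, c₀]ᵀ = [-4482, -706, -114]ᵀ.
Row-reducing yields c₂ = -11/12, c₁ = -18/5, c₀ = -17/60.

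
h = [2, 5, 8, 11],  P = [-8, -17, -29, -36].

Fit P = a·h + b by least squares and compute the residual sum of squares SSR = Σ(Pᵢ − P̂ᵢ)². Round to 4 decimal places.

Sums needed: Σh·h = 214, Σh = 26, Σ1 = 4.
Moment sums: Σh·P = -729, ΣP = -90.
MᵀM·[a, b]ᵀ = MᵀP becomes [[214, 26]; [26, 4]]·[a, b]ᵀ = [-729, -90]ᵀ.
Determinant 214·4 − 26² = 180.
a = ((-729)·4 − 26·(-90))/180 = -16/5; b = (214·(-90) − 26·(-729))/180 = -17/10.
Residuals: 1/10, 7/10, -17/10, 9/10; SSR = 21/5.

SSR = 4.2000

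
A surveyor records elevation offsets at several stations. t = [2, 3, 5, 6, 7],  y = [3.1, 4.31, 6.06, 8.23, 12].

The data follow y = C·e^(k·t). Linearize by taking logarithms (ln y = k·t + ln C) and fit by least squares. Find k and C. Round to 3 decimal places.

k = 0.253, C = 1.882

Let Y = ln y. Fitting Y = k·t + ln C by least squares:
Σt = 23.0000, Σ(t)² = 123.0000, Σln y = 8.9867, Σt·ln y = 45.6952.
Equations: 123.0000·k + 23.0000·ln C = 45.6952;  23.0000·k + 5·ln C = 8.9867.
Slope k = (n·Σt·ln y − Σt·Σln y)/(n·Σ(t)² − (Σt)²) = (5·45.6952 − 23.0000·8.9867)/86.0000 = 0.25327; ln C = (Σln y − k·Σt)/n = 0.63231, so C = exp(0.63231) = 1.88196.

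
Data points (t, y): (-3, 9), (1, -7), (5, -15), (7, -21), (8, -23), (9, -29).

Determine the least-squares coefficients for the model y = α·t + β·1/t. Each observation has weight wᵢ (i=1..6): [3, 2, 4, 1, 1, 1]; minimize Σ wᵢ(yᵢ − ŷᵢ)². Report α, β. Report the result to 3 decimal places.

Normal-equation sums: Σwᵢ·t·t = 323, Σwᵢ·t·1/t = 12, Σwᵢ·1/t·1/t = 16140889/6350400.
Right-hand side: Σwᵢ·t·y = -987, Σwᵢ·1/t·y = -3175/72.
So XᵀWX·[α, β]ᵀ = XᵀWy: [[323, 12]; [12, 16140889/6350400]]·[α, β]ᵀ = [-987, -3175/72]ᵀ.
Δ = 323·(16140889/6350400) − 12² = 4299049547/6350400.
α = ((-987)·(16140889/6350400) − 12·(-3175/72))/(4299049547/6350400) = -966972111/330696119; β = (323·(-3175/72) − 12·(-987))/(4299049547/6350400) = -1172089800/330696119.

α = -2.924, β = -3.544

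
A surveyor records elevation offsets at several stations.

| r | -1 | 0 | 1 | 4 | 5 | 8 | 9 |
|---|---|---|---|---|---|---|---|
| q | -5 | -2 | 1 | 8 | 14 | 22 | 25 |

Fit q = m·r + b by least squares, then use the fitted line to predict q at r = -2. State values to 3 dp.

q̂ = -8.188

Entries of XᵀX: Σr·r = 188, Σr = 26, Σ1 = 7.
For Xᵀq: Σr·q = 509, Σq = 63.
Normal equations: [[188, 26]; [26, 7]]·[m, b]ᵀ = [509, 63]ᵀ.
Eliminating b: 7·(row 1) − 26·(row 2) gives 640·m = 7·509 − 26·63 = 1925, so m = 385/128.
Then b = (63 − 26·(385/128))/7 = -139/64.
At r = -2: q̂ = (385/128)·(-2) + (-139/64)·(1) = -131/16.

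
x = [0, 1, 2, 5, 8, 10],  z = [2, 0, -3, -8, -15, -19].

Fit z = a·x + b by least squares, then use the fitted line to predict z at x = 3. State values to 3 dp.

Forming MᵀM = [[194, 26]; [26, 6]] and Mᵀz = [-356, -43]ᵀ gives MᵀM·[a, b]ᵀ = Mᵀz.
Determinant 194·6 − 26² = 488.
a = ((-356)·6 − 26·(-43))/488 = -509/244; b = (194·(-43) − 26·(-356))/488 = 457/244.
At x = 3: ẑ = (-509/244)·(3) + (457/244)·(1) = -535/122.

ẑ = -4.385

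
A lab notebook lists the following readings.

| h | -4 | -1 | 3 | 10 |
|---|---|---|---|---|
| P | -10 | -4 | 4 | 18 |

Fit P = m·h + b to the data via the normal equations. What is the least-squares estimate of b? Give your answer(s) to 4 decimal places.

XᵀX·[m, b]ᵀ = XᵀP reads: 126·m + 8·b = 236;  8·m + 4·b = 8.
Determinant 126·4 − 8² = 440.
m = (236·4 − 8·8)/440 = 2; b = (126·8 − 8·236)/440 = -2.

b = -2.0000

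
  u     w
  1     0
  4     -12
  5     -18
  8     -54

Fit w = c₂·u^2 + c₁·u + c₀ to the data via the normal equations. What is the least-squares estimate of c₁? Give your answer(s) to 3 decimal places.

Sums needed: Σu^2·u^2 = 4978, Σu^2·u = 702, Σu^2 = 106, Σu·u = 106, Σu = 18, Σ1 = 4.
Moment sums: Σu^2·w = -4098, Σu·w = -570, Σw = -84.
Row-reducing yields c₂ = -1, c₁ = 33/25, c₀ = -11/25.

c₁ = 1.320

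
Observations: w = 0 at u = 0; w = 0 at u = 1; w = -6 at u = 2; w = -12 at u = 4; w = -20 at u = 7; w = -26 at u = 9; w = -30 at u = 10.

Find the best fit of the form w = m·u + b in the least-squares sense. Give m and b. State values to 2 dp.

Normal-equation sums: Σu·u = 251, Σu = 33, Σ1 = 7.
And Σu·w = -734, Σw = -94.
Normal equations: [[251, 33]; [33, 7]]·[m, b]ᵀ = [-734, -94]ᵀ.
Δ = 251·7 − 33² = 668.
m = ((-734)·7 − 33·(-94))/668 = -509/167; b = (251·(-94) − 33·(-734))/668 = 157/167.

m = -3.05, b = 0.94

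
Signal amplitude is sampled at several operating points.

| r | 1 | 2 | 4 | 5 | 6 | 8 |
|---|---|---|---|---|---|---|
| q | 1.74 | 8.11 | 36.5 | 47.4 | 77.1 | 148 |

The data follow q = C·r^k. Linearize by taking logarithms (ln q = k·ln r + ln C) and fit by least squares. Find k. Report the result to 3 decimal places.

Taking logs, ln q = k·ln r + ln C, so regress ln q on ln r.
Sums: Σln r = 7.5601, Σ(ln r)² = 12.5270, Σln q = 19.4452, Σln r·ln q = 30.8248.
Normal system: [[12.5270, 7.5601]; [7.5601, 6]]·[k, ln C]ᵀ = [30.8248, 19.4452]ᵀ.
Slope k = (n·Σln r·ln q − Σln r·Σln q)/(n·Σ(ln r)² − (Σln r)²) = (6·30.8248 − 7.5601·19.4452)/18.0074 = 2.10697; ln C = (Σln q − k·Σln r)/n = 0.58606.

k = 2.107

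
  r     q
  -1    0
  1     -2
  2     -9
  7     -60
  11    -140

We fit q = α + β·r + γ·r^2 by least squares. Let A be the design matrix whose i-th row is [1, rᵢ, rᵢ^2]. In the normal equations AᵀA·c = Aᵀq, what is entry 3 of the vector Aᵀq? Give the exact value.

-19918

Entry 3 ↔ basis r^2, so (Aᵀq)_{3} = Σᵢ (r^2)·qᵢ = (1)·(0) + (1)·(-2) + (4)·(-9) + (49)·(-60) + (121)·(-140) = -19918.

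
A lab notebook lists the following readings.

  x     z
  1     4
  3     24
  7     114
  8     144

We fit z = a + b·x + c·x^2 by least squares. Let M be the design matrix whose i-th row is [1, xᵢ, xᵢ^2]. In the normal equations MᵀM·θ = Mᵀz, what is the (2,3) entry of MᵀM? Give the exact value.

Row 2 ↔ basis x, column 3 ↔ basis x^2, so (MᵀM)_{2,3} = Σᵢ (x)·(x^2) = (1)·(1) + (3)·(9) + (7)·(49) + (8)·(64) = 883.

883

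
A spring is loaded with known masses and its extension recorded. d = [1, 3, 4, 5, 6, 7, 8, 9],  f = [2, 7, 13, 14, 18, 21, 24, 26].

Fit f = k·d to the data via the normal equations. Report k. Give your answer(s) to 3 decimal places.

MᵀM·[k]ᵀ = Mᵀf reads: 281·k = 826.
(Σd·d = 281, Σd·f = 826.)
k = 826/281 = 2.9395.

k = 2.940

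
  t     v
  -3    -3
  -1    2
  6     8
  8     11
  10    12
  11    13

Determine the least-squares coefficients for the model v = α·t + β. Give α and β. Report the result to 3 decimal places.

Forming MᵀM = [[331, 31]; [31, 6]] and Mᵀv = [406, 43]ᵀ gives MᵀM·[α, β]ᵀ = Mᵀv.
Determinant 331·6 − 31² = 1025.
α = (406·6 − 31·43)/1025 = 1103/1025; β = (331·43 − 31·406)/1025 = 1647/1025.

α = 1.076, β = 1.607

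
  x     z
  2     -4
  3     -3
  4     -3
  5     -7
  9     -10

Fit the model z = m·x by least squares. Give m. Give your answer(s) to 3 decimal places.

m = -1.141

The normal equations are: 135·m = -154.
m = (-154)/135 = -1.14074.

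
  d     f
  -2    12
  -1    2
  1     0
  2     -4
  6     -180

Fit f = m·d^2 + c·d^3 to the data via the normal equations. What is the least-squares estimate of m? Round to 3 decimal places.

The normal equations are: 1330·m + 7776·c = -6446;  7776·m + 46786·c = -39010.
Δ = 1330·46786 − 7776² = 1759204.
m = ((-6446)·46786 − 7776·(-39010))/1759204 = 1; c = (1330·(-39010) − 7776·(-6446))/1759204 = -1.

m = 1.000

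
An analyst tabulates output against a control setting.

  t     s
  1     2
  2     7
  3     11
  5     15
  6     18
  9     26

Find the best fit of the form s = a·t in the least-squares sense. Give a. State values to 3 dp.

a = 2.987

Normal-equation sums: Σt·t = 156.
Right-hand side: Σt·s = 466.
MᵀM·[a]ᵀ = Mᵀs becomes [[156]]·[a]ᵀ = [466]ᵀ.
a = 466/156 = 2.98718.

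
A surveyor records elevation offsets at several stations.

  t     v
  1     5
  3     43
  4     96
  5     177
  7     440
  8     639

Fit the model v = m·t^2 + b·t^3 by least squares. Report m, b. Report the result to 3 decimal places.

Normal-equation sums: Σt^2·t^2 = 7460, Σt^2·t^3 = 53968, Σt^3·t^3 = 400244.
Moment sums: Σt^2·v = 68809, Σt^3·v = 507523.
So XᵀX·[m, b]ᵀ = Xᵀv: [[7460, 53968]; [53968, 400244]]·[m, b]ᵀ = [68809, 507523]ᵀ.
det = 7460·400244 − 53968² = 73275216.
m = (68809·400244 − 53968·507523)/73275216 = 37597033/18318804; b = (7460·507523 − 53968·68809)/73275216 = 18159367/18318804.

m = 2.052, b = 0.991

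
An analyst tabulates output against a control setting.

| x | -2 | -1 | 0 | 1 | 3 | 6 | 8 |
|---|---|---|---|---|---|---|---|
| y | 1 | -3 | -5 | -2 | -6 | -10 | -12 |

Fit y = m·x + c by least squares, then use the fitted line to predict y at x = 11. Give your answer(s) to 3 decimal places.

Sums needed: Σx·x = 115, Σx = 15, Σ1 = 7.
Right-hand side: Σx·y = -175, Σy = -37.
Normal equations: [[115, 15]; [15, 7]]·[m, c]ᵀ = [-175, -37]ᵀ.
det = 115·7 − 15² = 580.
m = ((-175)·7 − 15·(-37))/580 = -67/58; c = (115·(-37) − 15·(-175))/580 = -163/58.
At x = 11: ŷ = (-67/58)·(11) + (-163/58)·(1) = -450/29.

ŷ = -15.517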